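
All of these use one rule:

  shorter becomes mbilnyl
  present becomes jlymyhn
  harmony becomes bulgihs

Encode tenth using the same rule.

nyhnb

Compare letters: s→m is +20, h→b is +20, o→i is +20 — a constant shift. This is a Caesar cipher with shift 20.
For tenth: t+20=n, e+20=y, n+20=h, t+20=n, h+20=b.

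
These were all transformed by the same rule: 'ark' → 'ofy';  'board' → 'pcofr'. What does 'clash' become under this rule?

qzogv

Compare letters: a→o is +14, r→f is +14, k→y is +14 — a constant shift. This is a Caesar cipher with shift 14.
For clash: c+14=q, l+14=z, a+14=o, s+14=g, h+14=v.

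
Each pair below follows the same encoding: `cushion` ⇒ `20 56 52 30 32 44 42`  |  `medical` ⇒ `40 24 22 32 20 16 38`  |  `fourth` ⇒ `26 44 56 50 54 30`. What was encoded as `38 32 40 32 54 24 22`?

The formula is n = 2×(alphabet index, a=1) + 14.
Undoing it on 38 32 40 32 54 24 22: 38→(38−14)÷2=12=l, 32→(32−14)÷2=9=i, 40→(40−14)÷2=13=m, 32→(32−14)÷2=9=i, 54→(54−14)÷2=20=t, 24→(24−14)÷2=5=e, 22→(22−14)÷2=4=d.

limited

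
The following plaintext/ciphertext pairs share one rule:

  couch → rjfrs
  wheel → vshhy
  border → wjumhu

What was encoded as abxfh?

This is an affine cipher: with a=0,…,z=25, each position x becomes (21x+1) mod 26.
Undoing it on abxfh: a(0)→5·(0−1)≡21=v; b(1)→5·(1−1)≡0=a; x(23)→5·(23−1)≡6=g; f(5)→5·(5−1)≡20=u; h(7)→5·(7−1)≡4=e (all mod 26).

vague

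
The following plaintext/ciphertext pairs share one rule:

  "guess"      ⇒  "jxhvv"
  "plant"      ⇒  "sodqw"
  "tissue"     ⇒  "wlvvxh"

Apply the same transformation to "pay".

Compare letters: g→j is +3, u→x is +3, e→h is +3 — a constant shift. This is a Caesar cipher with shift 3.
Applying it to pay: p+3=s, a+3=d, y+3=b.

sdb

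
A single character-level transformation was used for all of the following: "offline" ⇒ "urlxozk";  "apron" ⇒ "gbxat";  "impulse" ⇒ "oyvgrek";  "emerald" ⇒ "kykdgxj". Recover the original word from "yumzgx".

signal

Shifts by position in offline: pos 0: o→u (+6), pos 1: f→r (+12), pos 2: f→l (+6), pos 3: l→x (+12) — repeating every 2. The shifts repeat in a cycle of length 2: positions 0,1,… shift by +6, +12, then the pattern repeats.
Undoing it on yumzgx: y−6=s, u−12=i, m−6=g, z−12=n, g−6=a, x−12=l.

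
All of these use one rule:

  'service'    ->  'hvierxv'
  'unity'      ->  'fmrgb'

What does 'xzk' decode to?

cap

Each pair mirrors across the alphabet (s↔h, e↔v, r↔i): positions sum to 25. This is the alphabet-reversal cipher (Atbash): a becomes z, b becomes y, etc.
Reversing it on xzk: x↔c, z↔a, k↔p.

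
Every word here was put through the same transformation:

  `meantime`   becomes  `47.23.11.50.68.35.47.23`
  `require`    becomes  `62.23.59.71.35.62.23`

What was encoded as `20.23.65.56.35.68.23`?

m(#13)→47 and e(#5)→23: differences scale by 3, so n = 3·pos + 8. Each letter becomes 3×(its alphabet position, a=1..z=26) + 8.
Reversing it on 20.23.65.56.35.68.23: 20→(20−8)÷3=4=d, 23→(23−8)÷3=5=e, 65→(65−8)÷3=19=s, 56→(56−8)÷3=16=p, 35→(35−8)÷3=9=i, 68→(68−8)÷3=20=t, 23→(23−8)÷3=5=e.

despite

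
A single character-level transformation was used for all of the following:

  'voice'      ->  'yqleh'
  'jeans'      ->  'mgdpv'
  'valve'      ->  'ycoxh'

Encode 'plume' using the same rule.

Shifts by position in voice: pos 0: v→y (+3), pos 1: o→q (+2), pos 2: i→l (+3), pos 3: c→e (+2) — repeating every 2. The shifts repeat in a cycle of length 2: positions 0,1,… shift by +3, +2, then the pattern repeats.
For plume: p+3=s, l+2=n, u+3=x, m+2=o, e+3=h.

snxoh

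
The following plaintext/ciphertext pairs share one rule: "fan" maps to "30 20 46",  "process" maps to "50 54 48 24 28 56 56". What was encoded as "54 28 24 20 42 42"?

f(#6)→30 and a(#1)→20: differences scale by 2, so n = 2·pos + 18. Each letter becomes 2×(its alphabet position, a=1..z=26) + 18.
Undoing it on 54 28 24 20 42 42: 54→(54−18)÷2=18=r, 28→(28−18)÷2=5=e, 24→(24−18)÷2=3=c, 20→(20−18)÷2=1=a, 42→(42−18)÷2=12=l, 42→(42−18)÷2=12=l.

recall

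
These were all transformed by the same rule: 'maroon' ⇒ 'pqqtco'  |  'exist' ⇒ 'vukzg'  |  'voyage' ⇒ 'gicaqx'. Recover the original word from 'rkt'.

rip

The word is reversed, then every letter is shifted forward by 2.
Reversing it on rkt: shift back: r−2=p, k−2=i, t−2=r → pir; then reverse → rip.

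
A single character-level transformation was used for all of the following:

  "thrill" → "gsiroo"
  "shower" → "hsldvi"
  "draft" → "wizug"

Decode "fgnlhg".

utmost

Each pair mirrors across the alphabet (t↔g, h↔s, r↔i): positions sum to 25. This is the alphabet-reversal cipher (Atbash): a becomes z, b becomes y, etc.
Undoing it on fgnlhg: f↔u, g↔t, n↔m, l↔o, h↔s, g↔t.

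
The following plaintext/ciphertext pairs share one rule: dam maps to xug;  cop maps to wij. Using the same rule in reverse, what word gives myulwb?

search

Compare letters: d→x is +20, a→u is +20, m→g is +20 — a constant shift. Every letter moves 20 places later in the alphabet, wrapping around z→a.
Decoding myulwb: m−20=s, y−20=e, u−20=a, l−20=r, w−20=c, b−20=h.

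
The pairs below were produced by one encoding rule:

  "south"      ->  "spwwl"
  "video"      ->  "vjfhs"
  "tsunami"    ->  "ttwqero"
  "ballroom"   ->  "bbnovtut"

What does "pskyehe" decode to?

In south: s→s is +0, o→p is +1, u→w is +2, t→w is +3 — the shift increases by 1 each position. Letter i (0-indexed) is shifted by i+0, so successive shifts are 0, 1, 2, ….
Decoding pskyehe: p−0=p, s−1=r, k−2=i, y−3=v, e−4=a, h−5=c, e−6=y.

privacy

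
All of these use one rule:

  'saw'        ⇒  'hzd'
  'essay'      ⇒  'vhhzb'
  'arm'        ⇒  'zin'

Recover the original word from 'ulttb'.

Each pair mirrors across the alphabet (s↔h, a↔z, w↔d): positions sum to 25. Letters are reflected about the middle of the alphabet (position → 25−position): Atbash.
Decoding ulttb: u↔f, l↔o, t↔g, t↔g, b↔y.

foggy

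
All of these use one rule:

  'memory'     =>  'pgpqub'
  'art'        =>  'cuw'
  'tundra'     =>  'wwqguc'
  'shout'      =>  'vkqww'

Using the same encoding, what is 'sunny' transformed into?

The shift depends on letter class: consonant m→p is +3, but vowel e→g is +2. Vowels shift forward by 2 and consonants shift forward by 3.
Applying it to sunny: s(cons)+3=v, u(vowel)+2=w, n(cons)+3=q, n(cons)+3=q, y(cons)+3=b.

vwqqb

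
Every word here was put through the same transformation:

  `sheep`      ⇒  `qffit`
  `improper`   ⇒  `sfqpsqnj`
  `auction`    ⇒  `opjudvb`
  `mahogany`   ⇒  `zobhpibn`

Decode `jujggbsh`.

The output letters match the input read backwards, each shifted +1: sheep reversed is peehs. Read the word backwards and shift each letter +1.
Undoing it on jujggbsh: shift back: j−1=i, u−1=t, j−1=i, g−1=f, g−1=f, b−1=a, s−1=r, h−1=g → itiffarg; then reverse → graffiti.

graffiti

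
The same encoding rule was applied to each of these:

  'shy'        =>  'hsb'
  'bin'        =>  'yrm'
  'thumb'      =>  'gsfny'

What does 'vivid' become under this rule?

ererw

Letters are reflected about the middle of the alphabet (position → 25−position): Atbash.
For vivid: v↔e, i↔r, v↔e, i↔r, d↔w.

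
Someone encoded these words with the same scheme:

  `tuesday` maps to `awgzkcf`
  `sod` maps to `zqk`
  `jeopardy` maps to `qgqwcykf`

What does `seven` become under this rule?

The shift depends on letter class: consonant t→a is +7, but vowel u→w is +2. The rule splits by letter class: vowels +2, consonants +7.
For seven: s(cons)+7=z, e(vowel)+2=g, v(cons)+7=c, e(vowel)+2=g, n(cons)+7=u.

zgcgu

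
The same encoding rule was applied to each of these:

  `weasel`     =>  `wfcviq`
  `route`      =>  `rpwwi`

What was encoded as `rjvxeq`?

ritual

In weasel: w→w is +0, e→f is +1, a→c is +2, s→v is +3 — the shift increases by 1 each position. The shift increases by 1 at each position, starting from +0: 0, 1, 2, ….
Undoing it on rjvxeq: r−0=r, j−1=i, v−2=t, x−3=u, e−4=a, q−5=l.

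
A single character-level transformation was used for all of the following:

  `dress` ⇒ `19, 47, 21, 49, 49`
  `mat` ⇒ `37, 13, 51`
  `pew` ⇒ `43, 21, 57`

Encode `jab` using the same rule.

31, 13, 15

d(#4)→19 and r(#18)→47: differences scale by 2, so n = 2·pos + 11. The formula is n = 2×(alphabet index, a=1) + 11.
On jab: j=10→31, a=1→13, b=2→15.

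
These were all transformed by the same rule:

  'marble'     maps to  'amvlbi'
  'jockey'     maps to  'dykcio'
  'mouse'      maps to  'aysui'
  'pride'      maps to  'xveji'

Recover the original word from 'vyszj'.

m(12)→a(0) and a(0)→m(12) fit y≡25x+12 (mod 26); the inverse of 25 mod 26 is 25. This is an affine cipher: with a=0,…,z=25, each position x becomes (25x+12) mod 26.
Undoing it on vyszj: v(21)→25·(21−12)≡17=r; y(24)→25·(24−12)≡14=o; s(18)→25·(18−12)≡20=u; z(25)→25·(25−12)≡13=n; j(9)→25·(9−12)≡3=d (all mod 26).

round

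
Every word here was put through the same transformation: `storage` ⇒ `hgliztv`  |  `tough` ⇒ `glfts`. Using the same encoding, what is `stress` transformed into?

Each letter is replaced by its mirror in the alphabet: a↔z, b↔y, c↔x, and so on (the Atbash cipher).
On stress: s↔h, t↔g, r↔i, e↔v, s↔h, s↔h.

hgivhh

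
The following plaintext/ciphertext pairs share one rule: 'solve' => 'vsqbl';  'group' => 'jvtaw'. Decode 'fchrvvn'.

cyclone

Letter i (0-indexed) is shifted by i+3, so successive shifts are 3, 4, 5, ….
Reversing it on fchrvvn: f−3=c, c−4=y, h−5=c, r−6=l, v−7=o, v−8=n, n−9=e.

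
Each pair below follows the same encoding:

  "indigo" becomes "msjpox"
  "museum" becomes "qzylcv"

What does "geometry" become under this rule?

kjutmcbj

In indigo: i→m is +4, n→s is +5, d→j is +6, i→p is +7 — the shift increases by 1 each position. The shift increases by 1 at each position, starting from +4: 4, 5, 6, ….
Applying it to geometry: g+4=k, e+5=j, o+6=u, m+7=t, e+8=m, t+9=c, r+10=b, y+11=j.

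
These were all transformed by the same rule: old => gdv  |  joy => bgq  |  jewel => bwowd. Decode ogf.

won

It's a constant shift of +18 (ROT18).
Reversing it on ogf: o−18=w, g−18=o, f−18=n.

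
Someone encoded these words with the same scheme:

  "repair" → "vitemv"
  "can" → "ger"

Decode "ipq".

elm

Compare letters: r→v is +4, e→i is +4, p→t is +4 — a constant shift. It's a constant shift of +4 (ROT4).
Undoing it on ipq: i−4=e, p−4=l, q−4=m.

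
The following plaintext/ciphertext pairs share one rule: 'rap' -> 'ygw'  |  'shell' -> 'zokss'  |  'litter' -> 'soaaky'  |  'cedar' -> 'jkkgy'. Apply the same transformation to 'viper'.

The shift depends on letter class: consonant r→y is +7, but vowel a→g is +6. Vowels shift forward by 6 and consonants shift forward by 7.
For viper: v(cons)+7=c, i(vowel)+6=o, p(cons)+7=w, e(vowel)+6=k, r(cons)+7=y.

cowky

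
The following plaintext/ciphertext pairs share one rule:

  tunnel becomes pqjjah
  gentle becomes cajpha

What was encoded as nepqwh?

ritual

Compare letters: t→p is +22, u→q is +22, n→j is +22 — a constant shift. Every letter moves 22 places later in the alphabet, wrapping around z→a.
Decoding nepqwh: n−22=r, e−22=i, p−22=t, q−22=u, w−22=a, h−22=l.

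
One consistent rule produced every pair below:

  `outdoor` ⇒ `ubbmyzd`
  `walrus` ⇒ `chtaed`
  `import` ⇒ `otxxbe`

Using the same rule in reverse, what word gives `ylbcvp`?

In outdoor: o→u is +6, u→b is +7, t→b is +8, d→m is +9 — the shift increases by 1 each position. Each letter shifts forward by (position + 6), i.e. 6, 7, 8, … — the shift grows by one for each successive letter.
Undoing it on ylbcvp: y−6=s, l−7=e, b−8=t, c−9=t, v−10=l, p−11=e.

settle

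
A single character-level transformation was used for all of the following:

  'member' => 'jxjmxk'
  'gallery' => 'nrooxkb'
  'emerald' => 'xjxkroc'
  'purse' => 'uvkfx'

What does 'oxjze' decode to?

Treating letters as 0–25, the rule is x ↦ 21x + 17 (mod 26).
Decoding oxjze: o(14)→5·(14−17)≡11=l; x(23)→5·(23−17)≡4=e; j(9)→5·(9−17)≡12=m; z(25)→5·(25−17)≡14=o; e(4)→5·(4−17)≡13=n (all mod 26).

lemon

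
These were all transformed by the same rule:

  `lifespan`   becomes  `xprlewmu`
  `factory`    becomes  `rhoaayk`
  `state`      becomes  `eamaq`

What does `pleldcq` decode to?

It's a Vigenère-style cipher with numeric key [12,7]: position i shifts by key[i mod 2].
Reversing it on pleldcq: p−12=d, l−7=e, e−12=s, l−7=e, d−12=r, c−7=v, q−12=e.

deserve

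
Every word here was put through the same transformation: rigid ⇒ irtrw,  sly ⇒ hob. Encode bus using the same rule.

yfh

Each pair mirrors across the alphabet (r↔i, i↔r, g↔t): positions sum to 25. This is the alphabet-reversal cipher (Atbash): a becomes z, b becomes y, etc.
Applying it to bus: b↔y, u↔f, s↔h.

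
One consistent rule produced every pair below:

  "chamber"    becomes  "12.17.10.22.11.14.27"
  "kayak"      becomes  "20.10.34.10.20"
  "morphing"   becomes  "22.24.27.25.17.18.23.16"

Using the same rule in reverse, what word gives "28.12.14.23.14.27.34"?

c is letter #3 and maps to 12: an offset of 9. Letters become their 1-based position plus 9 (so a→10, b→11, …).
Decoding 28.12.14.23.14.27.34: 28→(28−9)÷1=19=s, 12→(12−9)÷1=3=c, 14→(14−9)÷1=5=e, 23→(23−9)÷1=14=n, 14→(14−9)÷1=5=e, 27→(27−9)÷1=18=r, 34→(34−9)÷1=25=y.

scenery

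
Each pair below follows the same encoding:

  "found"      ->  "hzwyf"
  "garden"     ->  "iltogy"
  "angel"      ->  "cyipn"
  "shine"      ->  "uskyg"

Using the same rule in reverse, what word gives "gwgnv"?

The shifts repeat in a cycle of length 2: positions 0,1,… shift by +2, +11, then the pattern repeats.
Undoing it on gwgnv: g−2=e, w−11=l, g−2=e, n−11=c, v−2=t.

elect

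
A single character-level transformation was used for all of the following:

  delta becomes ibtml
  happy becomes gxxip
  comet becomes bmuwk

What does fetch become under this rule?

The output letters match the input read backwards, each shifted +8: delta reversed is atled. Two steps: reverse the string, then apply a Caesar shift of +8.
Applying it to fetch: reverse → hctef; then shift: h+8=p, c+8=k, t+8=b, e+8=m, f+8=n.

pkbmn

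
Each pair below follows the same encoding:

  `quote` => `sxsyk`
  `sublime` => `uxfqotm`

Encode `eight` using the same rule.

glkmz

The shift increases by 1 at each position, starting from +2: 2, 3, 4, ….
On eight: e+2=g, i+3=l, g+4=k, h+5=m, t+6=z.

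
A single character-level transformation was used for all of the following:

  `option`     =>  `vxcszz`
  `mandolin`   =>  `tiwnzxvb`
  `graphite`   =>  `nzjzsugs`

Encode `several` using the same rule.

In option: o→v is +7, p→x is +8, t→c is +9, i→s is +10 — the shift increases by 1 each position. Letter i (0-indexed) is shifted by i+7, so successive shifts are 7, 8, 9, ….
Applying it to several: s+7=z, e+8=m, v+9=e, e+10=o, r+11=c, a+12=m, l+13=y.

zmeocmy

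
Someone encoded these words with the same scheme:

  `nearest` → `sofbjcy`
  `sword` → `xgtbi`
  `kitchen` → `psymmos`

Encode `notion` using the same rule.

syystx

Shifts by position in nearest: pos 0: n→s (+5), pos 1: e→o (+10), pos 2: a→f (+5), pos 3: r→b (+10) — repeating every 2. It's a Vigenère-style cipher with numeric key [5,10]: position i shifts by key[i mod 2].
On notion: n+5=s, o+10=y, t+5=y, i+10=s, o+5=t, n+10=x.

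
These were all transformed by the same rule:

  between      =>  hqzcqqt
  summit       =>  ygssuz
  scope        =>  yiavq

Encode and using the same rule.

mtj

The shift depends on letter class: consonant b→h is +6, but vowel e→q is +12. Two shifts are in play — +12 for a/e/i/o/u, +6 for every other letter.
Applying it to and: a(vowel)+12=m, n(cons)+6=t, d(cons)+6=j.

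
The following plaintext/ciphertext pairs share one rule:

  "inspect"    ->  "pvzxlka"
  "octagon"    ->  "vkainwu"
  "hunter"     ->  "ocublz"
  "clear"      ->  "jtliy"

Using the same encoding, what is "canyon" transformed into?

jiugvv

It's a Vigenère-style cipher with numeric key [7,8]: position i shifts by key[i mod 2].
For canyon: c+7=j, a+8=i, n+7=u, y+8=g, o+7=v, n+8=v.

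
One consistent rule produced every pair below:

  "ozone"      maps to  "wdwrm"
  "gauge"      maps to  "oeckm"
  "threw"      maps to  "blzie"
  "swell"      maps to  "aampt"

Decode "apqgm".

slice

Shifts by position in ozone: pos 0: o→w (+8), pos 1: z→d (+4), pos 2: o→w (+8), pos 3: n→r (+4) — repeating every 2. It's a Vigenère-style cipher with numeric key [8,4]: position i shifts by key[i mod 2].
Undoing it on apqgm: a−8=s, p−4=l, q−8=i, g−4=c, m−8=e.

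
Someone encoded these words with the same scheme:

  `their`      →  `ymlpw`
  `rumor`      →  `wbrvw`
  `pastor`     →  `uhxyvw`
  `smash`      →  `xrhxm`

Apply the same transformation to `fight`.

The shift depends on letter class: consonant t→y is +5, but vowel e→l is +7. The rule splits by letter class: vowels +7, consonants +5.
For fight: f(cons)+5=k, i(vowel)+7=p, g(cons)+5=l, h(cons)+5=m, t(cons)+5=y.

kplmy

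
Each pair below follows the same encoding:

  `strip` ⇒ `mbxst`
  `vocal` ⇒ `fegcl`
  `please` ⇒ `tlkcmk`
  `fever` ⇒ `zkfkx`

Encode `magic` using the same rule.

This is an affine cipher: with a=0,…,z=25, each position x becomes (15x+2) mod 26.
Applying it to magic: m(12)→15·12+2≡0=a; a(0)→15·0+2≡2=c; g(6)→15·6+2≡14=o; i(8)→15·8+2≡18=s; c(2)→15·2+2≡6=g (all mod 26).

acosg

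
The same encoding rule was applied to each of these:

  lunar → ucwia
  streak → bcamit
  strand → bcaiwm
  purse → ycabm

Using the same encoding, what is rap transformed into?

The shift depends on letter class: consonant l→u is +9, but vowel u→c is +8. Two shifts are in play — +8 for a/e/i/o/u, +9 for every other letter.
On rap: r(cons)+9=a, a(vowel)+8=i, p(cons)+9=y.

aiy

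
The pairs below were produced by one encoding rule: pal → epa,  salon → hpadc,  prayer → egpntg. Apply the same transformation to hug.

Compare letters: p→e is +15, a→p is +15, l→a is +15 — a constant shift. This is a Caesar cipher with shift 15.
For hug: h+15=w, u+15=j, g+15=v.

wjv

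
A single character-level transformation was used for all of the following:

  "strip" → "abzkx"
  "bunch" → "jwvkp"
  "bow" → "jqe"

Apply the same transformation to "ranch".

The shift depends on letter class: consonant s→a is +8, but vowel i→k is +2. The rule splits by letter class: vowels +2, consonants +8.
Applying it to ranch: r(cons)+8=z, a(vowel)+2=c, n(cons)+8=v, c(cons)+8=k, h(cons)+8=p.

zcvkp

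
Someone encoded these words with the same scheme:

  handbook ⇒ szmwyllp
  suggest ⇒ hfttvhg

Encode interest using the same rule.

Each pair mirrors across the alphabet (h↔s, a↔z, n↔m): positions sum to 25. Each letter is replaced by its mirror in the alphabet: a↔z, b↔y, c↔x, and so on (the Atbash cipher).
For interest: i↔r, n↔m, t↔g, e↔v, r↔i, e↔v, s↔h, t↔g.

rmgvivhg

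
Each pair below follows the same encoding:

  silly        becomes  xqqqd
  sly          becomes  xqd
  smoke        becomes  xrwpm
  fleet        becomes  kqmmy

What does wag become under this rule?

The rule splits by letter class: vowels +8, consonants +5.
For wag: w(cons)+5=b, a(vowel)+8=i, g(cons)+5=l.

bil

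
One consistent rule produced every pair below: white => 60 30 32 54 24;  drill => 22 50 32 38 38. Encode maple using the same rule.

w(#23)→60 and h(#8)→30: differences scale by 2, so n = 2·pos + 14. With a=1..z=26, the number is 2·pos + 14.
Applying it to maple: m=13→40, a=1→16, p=16→46, l=12→38, e=5→24.

40 16 46 38 24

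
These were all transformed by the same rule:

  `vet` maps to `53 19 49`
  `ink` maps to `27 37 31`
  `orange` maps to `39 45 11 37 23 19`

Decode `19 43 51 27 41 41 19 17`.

v(#22)→53 and e(#5)→19: differences scale by 2, so n = 2·pos + 9. The formula is n = 2×(alphabet index, a=1) + 9.
Reversing it on 19 43 51 27 41 41 19 17: 19→(19−9)÷2=5=e, 43→(43−9)÷2=17=q, 51→(51−9)÷2=21=u, 27→(27−9)÷2=9=i, 41→(41−9)÷2=16=p, 41→(41−9)÷2=16=p, 19→(19−9)÷2=5=e, 17→(17−9)÷2=4=d.

equipped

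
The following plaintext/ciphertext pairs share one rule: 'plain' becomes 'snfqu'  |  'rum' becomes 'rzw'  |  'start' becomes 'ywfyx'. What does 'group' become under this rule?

uztwl

Read the word backwards and shift each letter +5.
On group: reverse → puorg; then shift: p+5=u, u+5=z, o+5=t, r+5=w, g+5=l.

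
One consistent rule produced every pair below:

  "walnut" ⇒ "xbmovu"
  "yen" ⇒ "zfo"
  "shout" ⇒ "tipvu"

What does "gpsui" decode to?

forth

This is a Caesar cipher with shift 1.
Reversing it on gpsui: g−1=f, p−1=o, s−1=r, u−1=t, i−1=h.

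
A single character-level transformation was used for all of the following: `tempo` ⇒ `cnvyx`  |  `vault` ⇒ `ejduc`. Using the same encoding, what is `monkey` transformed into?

Each letter is shifted forward by 9 in the alphabet (a Caesar shift of +9).
Applying it to monkey: m+9=v, o+9=x, n+9=w, k+9=t, e+9=n, y+9=h.

vxwtnh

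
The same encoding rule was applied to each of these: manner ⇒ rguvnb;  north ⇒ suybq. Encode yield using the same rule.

In manner: m→r is +5, a→g is +6, n→u is +7, n→v is +8 — the shift increases by 1 each position. Letter i (0-indexed) is shifted by i+5, so successive shifts are 5, 6, 7, ….
For yield: y+5=d, i+6=o, e+7=l, l+8=t, d+9=m.

doltm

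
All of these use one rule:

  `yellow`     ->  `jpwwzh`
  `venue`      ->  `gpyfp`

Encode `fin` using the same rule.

qty

Compare letters: y→j is +11, e→p is +11, l→w is +11 — a constant shift. This is a Caesar cipher with shift 11.
Applying it to fin: f+11=q, i+11=t, n+11=y.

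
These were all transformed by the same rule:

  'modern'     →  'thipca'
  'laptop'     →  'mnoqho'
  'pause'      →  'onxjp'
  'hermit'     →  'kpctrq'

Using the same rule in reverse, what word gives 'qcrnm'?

trial

m(12)→t(19) and o(14)→h(7) fit y≡7x+13 (mod 26); the inverse of 7 mod 26 is 15. This is an affine cipher: with a=0,…,z=25, each position x becomes (7x+13) mod 26.
Undoing it on qcrnm: q(16)→15·(16−13)≡19=t; c(2)→15·(2−13)≡17=r; r(17)→15·(17−13)≡8=i; n(13)→15·(13−13)≡0=a; m(12)→15·(12−13)≡11=l (all mod 26).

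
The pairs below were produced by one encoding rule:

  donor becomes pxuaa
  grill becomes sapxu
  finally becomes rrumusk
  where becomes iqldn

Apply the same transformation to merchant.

Shifts by position in donor: pos 0: d→p (+12), pos 1: o→x (+9), pos 2: n→u (+7), pos 3: o→a (+12), pos 4: r→a (+9) — repeating every 3. A repeating key of period 3 is used — shifts +12, +9, +7 over and over.
On merchant: m+12=y, e+9=n, r+7=y, c+12=o, h+9=q, a+7=h, n+12=z, t+9=c.

ynyoqhzc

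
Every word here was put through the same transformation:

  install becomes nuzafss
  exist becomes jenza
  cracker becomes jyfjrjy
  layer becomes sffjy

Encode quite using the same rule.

xznaj

The rule splits by letter class: vowels +5, consonants +7.
Applying it to quite: q(cons)+7=x, u(vowel)+5=z, i(vowel)+5=n, t(cons)+7=a, e(vowel)+5=j.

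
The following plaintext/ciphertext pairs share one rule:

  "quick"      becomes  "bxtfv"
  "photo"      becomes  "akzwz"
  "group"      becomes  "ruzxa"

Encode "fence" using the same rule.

Shifts by position in quick: pos 0: q→b (+11), pos 1: u→x (+3), pos 2: i→t (+11), pos 3: c→f (+3) — repeating every 2. The shifts repeat in a cycle of length 2: positions 0,1,… shift by +11, +3, then the pattern repeats.
Applying it to fence: f+11=q, e+3=h, n+11=y, c+3=f, e+11=p.

qhyfp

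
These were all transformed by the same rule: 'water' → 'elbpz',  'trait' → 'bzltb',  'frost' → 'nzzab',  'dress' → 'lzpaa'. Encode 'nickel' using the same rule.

vtkspt

The shift depends on letter class: consonant w→e is +8, but vowel a→l is +11. Vowels shift forward by 11 and consonants shift forward by 8.
On nickel: n(cons)+8=v, i(vowel)+11=t, c(cons)+8=k, k(cons)+8=s, e(vowel)+11=p, l(cons)+8=t.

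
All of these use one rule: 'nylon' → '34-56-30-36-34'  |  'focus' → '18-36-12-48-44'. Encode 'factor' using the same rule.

n(#14)→34 and y(#25)→56: differences scale by 2, so n = 2·pos + 6. The formula is n = 2×(alphabet index, a=1) + 6.
Applying it to factor: f=6→18, a=1→8, c=3→12, t=20→46, o=15→36, r=18→42.

18-8-12-46-36-42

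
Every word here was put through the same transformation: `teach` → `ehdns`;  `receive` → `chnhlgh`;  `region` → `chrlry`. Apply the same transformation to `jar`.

Vowels shift forward by 3 and consonants shift forward by 11.
Applying it to jar: j(cons)+11=u, a(vowel)+3=d, r(cons)+11=c.

udc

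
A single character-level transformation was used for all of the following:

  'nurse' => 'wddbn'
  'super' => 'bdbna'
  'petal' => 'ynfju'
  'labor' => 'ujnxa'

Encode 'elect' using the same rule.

nuqlc

Shifts by position in nurse: pos 0: n→w (+9), pos 1: u→d (+9), pos 2: r→d (+12), pos 3: s→b (+9), pos 4: e→n (+9) — repeating every 3. It's a Vigenère-style cipher with numeric key [9,9,12]: position i shifts by key[i mod 3].
On elect: e+9=n, l+9=u, e+12=q, c+9=l, t+9=c.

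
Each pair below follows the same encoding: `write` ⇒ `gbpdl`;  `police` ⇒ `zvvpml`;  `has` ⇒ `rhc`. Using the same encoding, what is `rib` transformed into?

bpl

The shift depends on letter class: consonant w→g is +10, but vowel i→p is +7. The rule splits by letter class: vowels +7, consonants +10.
On rib: r(cons)+10=b, i(vowel)+7=p, b(cons)+10=l.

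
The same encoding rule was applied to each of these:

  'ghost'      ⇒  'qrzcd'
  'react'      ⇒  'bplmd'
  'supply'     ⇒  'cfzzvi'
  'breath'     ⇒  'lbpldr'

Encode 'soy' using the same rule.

czi

Two shifts are in play — +11 for a/e/i/o/u, +10 for every other letter.
On soy: s(cons)+10=c, o(vowel)+11=z, y(cons)+10=i.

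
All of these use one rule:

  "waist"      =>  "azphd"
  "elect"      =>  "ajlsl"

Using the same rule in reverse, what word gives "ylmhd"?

wafer

The output letters match the input read backwards, each shifted +7: waist reversed is tsiaw. The word is reversed, then every letter is shifted forward by 7.
Reversing it on ylmhd: shift back: y−7=r, l−7=e, m−7=f, h−7=a, d−7=w → refaw; then reverse → wafer.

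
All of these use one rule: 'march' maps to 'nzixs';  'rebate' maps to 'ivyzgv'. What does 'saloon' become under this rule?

hzollm

Each pair mirrors across the alphabet (m↔n, a↔z, r↔i): positions sum to 25. Letters are reflected about the middle of the alphabet (position → 25−position): Atbash.
Applying it to saloon: s↔h, a↔z, l↔o, o↔l, o↔l, n↔m.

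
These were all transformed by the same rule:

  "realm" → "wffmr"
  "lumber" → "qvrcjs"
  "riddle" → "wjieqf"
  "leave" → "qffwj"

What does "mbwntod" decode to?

Shifts by position in realm: pos 0: r→w (+5), pos 1: e→f (+1), pos 2: a→f (+5), pos 3: l→m (+1) — repeating every 2. A repeating key of period 2 is used — shifts +5, +1 over and over.
Reversing it on mbwntod: m−5=h, b−1=a, w−5=r, n−1=m, t−5=o, o−1=n, d−5=y.

harmony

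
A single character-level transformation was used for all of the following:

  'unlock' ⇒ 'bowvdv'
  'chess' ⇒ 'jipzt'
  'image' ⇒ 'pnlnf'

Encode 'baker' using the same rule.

ibvls

A repeating key of period 3 is used — shifts +7, +1, +11 over and over.
On baker: b+7=i, a+1=b, k+11=v, e+7=l, r+1=s.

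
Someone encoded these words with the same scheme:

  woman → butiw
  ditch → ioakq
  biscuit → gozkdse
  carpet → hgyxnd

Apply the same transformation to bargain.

In woman: w→b is +5, o→u is +6, m→t is +7, a→i is +8 — the shift increases by 1 each position. Each letter shifts forward by (position + 5), i.e. 5, 6, 7, … — the shift grows by one for each successive letter.
On bargain: b+5=g, a+6=g, r+7=y, g+8=o, a+9=j, i+10=s, n+11=y.

ggyojsy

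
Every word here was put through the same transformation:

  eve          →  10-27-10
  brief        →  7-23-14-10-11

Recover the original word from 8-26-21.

Letters become their 1-based position plus 5 (so a→6, b→7, …).
Reversing it on 8-26-21: 8→(8−5)÷1=3=c, 26→(26−5)÷1=21=u, 21→(21−5)÷1=16=p.

cup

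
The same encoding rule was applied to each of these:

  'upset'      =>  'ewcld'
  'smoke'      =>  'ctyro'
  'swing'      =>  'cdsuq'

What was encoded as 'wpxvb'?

A repeating key of period 2 is used — shifts +10, +7 over and over.
Undoing it on wpxvb: w−10=m, p−7=i, x−10=n, v−7=o, b−10=r.

minor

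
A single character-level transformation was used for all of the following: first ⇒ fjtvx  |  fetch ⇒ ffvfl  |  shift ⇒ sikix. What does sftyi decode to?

In first: f→f is +0, i→j is +1, r→t is +2, s→v is +3 — the shift increases by 1 each position. The shift increases by 1 at each position, starting from +0: 0, 1, 2, ….
Reversing it on sftyi: s−0=s, f−1=e, t−2=r, y−3=v, i−4=e.

serve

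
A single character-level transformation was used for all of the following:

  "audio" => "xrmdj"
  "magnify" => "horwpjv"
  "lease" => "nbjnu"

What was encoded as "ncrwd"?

Two steps: reverse the string, then apply a Caesar shift of +9.
Decoding ncrwd: shift back: n−9=e, c−9=t, r−9=i, w−9=n, d−9=u → etinu; then reverse → unite.

unite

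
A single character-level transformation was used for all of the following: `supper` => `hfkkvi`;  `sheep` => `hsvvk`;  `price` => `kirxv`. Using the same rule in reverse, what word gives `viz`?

This is the alphabet-reversal cipher (Atbash): a becomes z, b becomes y, etc.
Reversing it on viz: v↔e, i↔r, z↔a.

era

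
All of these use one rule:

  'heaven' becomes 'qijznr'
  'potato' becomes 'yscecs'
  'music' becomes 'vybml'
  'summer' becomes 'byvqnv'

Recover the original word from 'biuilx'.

select

Shifts by position in heaven: pos 0: h→q (+9), pos 1: e→i (+4), pos 2: a→j (+9), pos 3: v→z (+4) — repeating every 2. A repeating key of period 2 is used — shifts +9, +4 over and over.
Undoing it on biuilx: b−9=s, i−4=e, u−9=l, i−4=e, l−9=c, x−4=t.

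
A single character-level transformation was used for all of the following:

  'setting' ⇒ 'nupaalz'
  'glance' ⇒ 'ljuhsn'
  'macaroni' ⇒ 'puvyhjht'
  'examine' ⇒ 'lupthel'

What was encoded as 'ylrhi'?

baker

Two steps: reverse the string, then apply a Caesar shift of +7.
Reversing it on ylrhi: shift back: y−7=r, l−7=e, r−7=k, h−7=a, i−7=b → rekab; then reverse → baker.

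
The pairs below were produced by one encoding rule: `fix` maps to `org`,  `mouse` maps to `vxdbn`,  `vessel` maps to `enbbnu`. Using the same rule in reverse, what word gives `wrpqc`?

night

This is a Caesar cipher with shift 9.
Undoing it on wrpqc: w−9=n, r−9=i, p−9=g, q−9=h, c−9=t.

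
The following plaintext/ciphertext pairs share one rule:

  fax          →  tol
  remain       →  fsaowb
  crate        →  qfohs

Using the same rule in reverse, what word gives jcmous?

voyage

Compare letters: f→t is +14, a→o is +14, x→l is +14 — a constant shift. It's a constant shift of +14 (ROT14).
Reversing it on jcmous: j−14=v, c−14=o, m−14=y, o−14=a, u−14=g, s−14=e.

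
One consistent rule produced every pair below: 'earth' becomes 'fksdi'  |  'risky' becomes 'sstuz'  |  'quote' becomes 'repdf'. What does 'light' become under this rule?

The shifts repeat in a cycle of length 2: positions 0,1,… shift by +1, +10, then the pattern repeats.
Applying it to light: l+1=m, i+10=s, g+1=h, h+10=r, t+1=u.

mshru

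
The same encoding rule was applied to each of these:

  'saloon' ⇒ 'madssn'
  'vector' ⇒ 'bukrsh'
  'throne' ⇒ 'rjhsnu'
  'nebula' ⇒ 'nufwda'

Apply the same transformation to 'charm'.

kjahi

Treating letters as 0–25, the rule is x ↦ 5x + 0 (mod 26).
On charm: c(2)→5·2+0≡10=k; h(7)→5·7+0≡9=j; a(0)→5·0+0≡0=a; r(17)→5·17+0≡7=h; m(12)→5·12+0≡8=i (all mod 26).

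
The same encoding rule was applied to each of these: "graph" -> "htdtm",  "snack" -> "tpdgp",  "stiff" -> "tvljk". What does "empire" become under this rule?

In graph: g→h is +1, r→t is +2, a→d is +3, p→t is +4 — the shift increases by 1 each position. Letter i (0-indexed) is shifted by i+1, so successive shifts are 1, 2, 3, ….
For empire: e+1=f, m+2=o, p+3=s, i+4=m, r+5=w, e+6=k.

fosmwk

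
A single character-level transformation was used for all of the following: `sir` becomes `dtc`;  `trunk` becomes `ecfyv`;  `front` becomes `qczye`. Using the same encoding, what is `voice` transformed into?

gztnp

Compare letters: s→d is +11, i→t is +11, r→c is +11 — a constant shift. It's a constant shift of +11 (ROT11).
Applying it to voice: v+11=g, o+11=z, i+11=t, c+11=n, e+11=p.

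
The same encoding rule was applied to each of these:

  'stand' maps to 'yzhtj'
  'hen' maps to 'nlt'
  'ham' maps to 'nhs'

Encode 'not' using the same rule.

The shift depends on letter class: consonant s→y is +6, but vowel a→h is +7. Vowels shift forward by 7 and consonants shift forward by 6.
On not: n(cons)+6=t, o(vowel)+7=v, t(cons)+6=z.

tvz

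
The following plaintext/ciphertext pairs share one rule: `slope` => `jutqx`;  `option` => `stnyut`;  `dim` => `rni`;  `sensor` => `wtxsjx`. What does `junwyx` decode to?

stripe

The output letters match the input read backwards, each shifted +5: slope reversed is epols. The word is reversed, then every letter is shifted forward by 5.
Undoing it on junwyx: shift back: j−5=e, u−5=p, n−5=i, w−5=r, y−5=t, x−5=s → epirts; then reverse → stripe.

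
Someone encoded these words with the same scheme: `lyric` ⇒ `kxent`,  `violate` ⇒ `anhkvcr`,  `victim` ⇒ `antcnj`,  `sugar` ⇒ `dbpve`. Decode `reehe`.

error

l(11)→k(10) and y(24)→x(23) fit y≡25x+21 (mod 26); the inverse of 25 mod 26 is 25. This is an affine cipher: with a=0,…,z=25, each position x becomes (25x+21) mod 26.
Reversing it on reehe: r(17)→25·(17−21)≡4=e; e(4)→25·(4−21)≡17=r; e(4)→25·(4−21)≡17=r; h(7)→25·(7−21)≡14=o; e(4)→25·(4−21)≡17=r (all mod 26).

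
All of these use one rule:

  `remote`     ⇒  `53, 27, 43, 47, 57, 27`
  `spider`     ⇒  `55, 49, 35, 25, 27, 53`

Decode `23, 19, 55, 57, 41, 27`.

castle

r(#18)→53 and e(#5)→27: differences scale by 2, so n = 2·pos + 17. The formula is n = 2×(alphabet index, a=1) + 17.
Undoing it on 23, 19, 55, 57, 41, 27: 23→(23−17)÷2=3=c, 19→(19−17)÷2=1=a, 55→(55−17)÷2=19=s, 57→(57−17)÷2=20=t, 41→(41−17)÷2=12=l, 27→(27−17)÷2=5=e.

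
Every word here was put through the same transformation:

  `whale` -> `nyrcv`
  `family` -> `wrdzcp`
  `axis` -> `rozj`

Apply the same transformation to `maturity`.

drklizkp

Compare letters: w→n is +17, h→y is +17, a→r is +17 — a constant shift. Every letter moves 17 places later in the alphabet, wrapping around z→a.
On maturity: m+17=d, a+17=r, t+17=k, u+17=l, r+17=i, i+17=z, t+17=k, y+17=p.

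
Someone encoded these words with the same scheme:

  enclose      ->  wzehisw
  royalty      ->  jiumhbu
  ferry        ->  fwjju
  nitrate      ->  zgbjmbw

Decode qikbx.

mouth

e(4)→w(22) and n(13)→z(25) fit y≡9x+12 (mod 26); the inverse of 9 mod 26 is 3. This is an affine cipher: with a=0,…,z=25, each position x becomes (9x+12) mod 26.
Undoing it on qikbx: q(16)→3·(16−12)≡12=m; i(8)→3·(8−12)≡14=o; k(10)→3·(10−12)≡20=u; b(1)→3·(1−12)≡19=t; x(23)→3·(23−12)≡7=h (all mod 26).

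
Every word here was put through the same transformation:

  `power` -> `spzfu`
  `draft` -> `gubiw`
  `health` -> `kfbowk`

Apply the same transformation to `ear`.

fbu

The shift depends on letter class: consonant p→s is +3, but vowel o→p is +1. Vowels shift forward by 1 and consonants shift forward by 3.
On ear: e(vowel)+1=f, a(vowel)+1=b, r(cons)+3=u.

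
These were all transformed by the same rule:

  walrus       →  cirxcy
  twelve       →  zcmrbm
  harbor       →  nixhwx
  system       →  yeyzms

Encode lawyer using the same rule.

The shift depends on letter class: consonant w→c is +6, but vowel a→i is +8. The rule splits by letter class: vowels +8, consonants +6.
On lawyer: l(cons)+6=r, a(vowel)+8=i, w(cons)+6=c, y(cons)+6=e, e(vowel)+8=m, r(cons)+6=x.

ricemx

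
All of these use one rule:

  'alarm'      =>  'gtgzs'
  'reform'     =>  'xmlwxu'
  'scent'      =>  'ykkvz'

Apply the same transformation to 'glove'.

mtudk

Shifts by position in alarm: pos 0: a→g (+6), pos 1: l→t (+8), pos 2: a→g (+6), pos 3: r→z (+8) — repeating every 2. The shifts repeat in a cycle of length 2: positions 0,1,… shift by +6, +8, then the pattern repeats.
For glove: g+6=m, l+8=t, o+6=u, v+8=d, e+6=k.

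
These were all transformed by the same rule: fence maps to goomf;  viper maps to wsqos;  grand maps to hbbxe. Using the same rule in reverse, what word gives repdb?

Shifts by position in fence: pos 0: f→g (+1), pos 1: e→o (+10), pos 2: n→o (+1), pos 3: c→m (+10) — repeating every 2. It's a Vigenère-style cipher with numeric key [1,10]: position i shifts by key[i mod 2].
Reversing it on repdb: r−1=q, e−10=u, p−1=o, d−10=t, b−1=a.

quota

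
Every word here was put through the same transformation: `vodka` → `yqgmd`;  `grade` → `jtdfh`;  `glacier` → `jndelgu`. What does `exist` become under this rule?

hzluw

Shifts by position in vodka: pos 0: v→y (+3), pos 1: o→q (+2), pos 2: d→g (+3), pos 3: k→m (+2) — repeating every 2. A repeating key of period 2 is used — shifts +3, +2 over and over.
On exist: e+3=h, x+2=z, i+3=l, s+2=u, t+3=w.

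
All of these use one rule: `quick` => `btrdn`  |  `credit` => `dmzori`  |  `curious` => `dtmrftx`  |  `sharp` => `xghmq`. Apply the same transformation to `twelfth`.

ipzykig

q(16)→b(1) and u(20)→t(19) fit y≡11x+7 (mod 26); the inverse of 11 mod 26 is 19. Each letter's alphabet position (a=0..z=25) is mapped through 11·x+7 mod 26 — an affine cipher.
Applying it to twelfth: t(19)→11·19+7≡8=i; w(22)→11·22+7≡15=p; e(4)→11·4+7≡25=z; l(11)→11·11+7≡24=y; f(5)→11·5+7≡10=k; t(19)→11·19+7≡8=i; h(7)→11·7+7≡6=g (all mod 26).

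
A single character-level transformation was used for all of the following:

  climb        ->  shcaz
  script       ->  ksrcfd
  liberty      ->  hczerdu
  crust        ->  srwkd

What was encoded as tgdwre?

This is an affine cipher: with a=0,…,z=25, each position x becomes (19x+6) mod 26.
Undoing it on tgdwre: t(19)→11·(19−6)≡13=n; g(6)→11·(6−6)≡0=a; d(3)→11·(3−6)≡19=t; w(22)→11·(22−6)≡20=u; r(17)→11·(17−6)≡17=r; e(4)→11·(4−6)≡4=e (all mod 26).

nature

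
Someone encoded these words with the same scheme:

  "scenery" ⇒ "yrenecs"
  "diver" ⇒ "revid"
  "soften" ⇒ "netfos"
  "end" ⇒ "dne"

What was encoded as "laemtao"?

oatmeal

The word is simply reversed.
Reversing it on laemtao: then reverse → oatmeal.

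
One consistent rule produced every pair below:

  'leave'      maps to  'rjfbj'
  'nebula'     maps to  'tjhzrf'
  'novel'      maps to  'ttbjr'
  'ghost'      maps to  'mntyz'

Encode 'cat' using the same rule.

ifz

The shift depends on letter class: consonant l→r is +6, but vowel e→j is +5. Two shifts are in play — +5 for a/e/i/o/u, +6 for every other letter.
On cat: c(cons)+6=i, a(vowel)+5=f, t(cons)+6=z.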